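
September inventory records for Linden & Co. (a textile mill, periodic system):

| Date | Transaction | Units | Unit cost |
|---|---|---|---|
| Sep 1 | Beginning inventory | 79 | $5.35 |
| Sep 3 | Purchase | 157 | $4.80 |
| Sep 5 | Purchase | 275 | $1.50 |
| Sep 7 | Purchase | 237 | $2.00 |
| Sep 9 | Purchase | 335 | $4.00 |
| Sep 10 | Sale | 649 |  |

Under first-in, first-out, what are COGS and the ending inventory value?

COGS = $1,864.75; ending inventory = $1,538.00

Sep 10, 649 sold [FIFO — oldest first]: 79 @ $5.35 + 157 @ $4.80 + 275 @ $1.50 + 138 @ $2.00 = $1,864.75
Ending inventory: 99 @ $2.00 + 335 @ $4.00 = $1,538.00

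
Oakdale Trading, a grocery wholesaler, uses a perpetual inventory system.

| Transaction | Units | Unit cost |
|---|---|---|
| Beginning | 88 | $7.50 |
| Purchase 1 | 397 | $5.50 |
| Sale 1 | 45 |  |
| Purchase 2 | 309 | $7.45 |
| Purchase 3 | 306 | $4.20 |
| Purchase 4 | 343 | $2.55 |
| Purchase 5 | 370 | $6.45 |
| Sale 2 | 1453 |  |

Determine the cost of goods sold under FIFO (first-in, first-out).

Sale 1 (45) [FIFO — oldest first]: 45 @ $7.50 = $337.50
Sale 2 (1453) [FIFO — oldest first]: 43 @ $7.50 + 397 @ $5.50 + 309 @ $7.45 + 306 @ $4.20 + 343 @ $2.55 + 55 @ $6.45 = $7,322.65
Total COGS = $337.50 + $7,322.65 = $7,660.15
Ending inventory: 315 @ $6.45 = $2,031.75

COGS = $7,660.15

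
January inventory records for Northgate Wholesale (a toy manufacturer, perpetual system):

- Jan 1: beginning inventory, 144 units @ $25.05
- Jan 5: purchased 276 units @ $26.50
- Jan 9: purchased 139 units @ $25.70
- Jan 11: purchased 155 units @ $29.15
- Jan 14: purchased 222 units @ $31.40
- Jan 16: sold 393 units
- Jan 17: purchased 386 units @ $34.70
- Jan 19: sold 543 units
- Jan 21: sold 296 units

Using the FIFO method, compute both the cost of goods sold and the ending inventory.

Jan 16, 393 sold [FIFO — oldest first]: 144 @ $25.05 + 249 @ $26.50 = $10,205.70
Jan 19, 543 sold [FIFO — oldest first]: 27 @ $26.50 + 139 @ $25.70 + 155 @ $29.15 + 222 @ $31.40 = $15,776.85
Jan 21, 296 sold [FIFO — oldest first]: 296 @ $34.70 = $10,271.20
Total COGS = $10,205.70 + $15,776.85 + $10,271.20 = $36,253.75
Ending inventory: 90 @ $34.70 = $3,123.00

COGS = $36,253.75; ending inventory = $3,123.00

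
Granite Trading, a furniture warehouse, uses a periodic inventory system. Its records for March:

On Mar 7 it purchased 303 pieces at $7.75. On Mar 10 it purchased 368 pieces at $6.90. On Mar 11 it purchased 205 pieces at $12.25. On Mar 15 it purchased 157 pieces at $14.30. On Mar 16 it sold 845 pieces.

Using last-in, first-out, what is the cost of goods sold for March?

COGS = $8,186.80

Mar 16, 845 sold [LIFO — newest first]: 157 @ $14.30 + 205 @ $12.25 + 368 @ $6.90 + 115 @ $7.75 = $8,186.80
Ending inventory: 188 @ $7.75 = $1,457.00
Check: goods available $9,643.80 = COGS $8,186.80 + ending $1,457.00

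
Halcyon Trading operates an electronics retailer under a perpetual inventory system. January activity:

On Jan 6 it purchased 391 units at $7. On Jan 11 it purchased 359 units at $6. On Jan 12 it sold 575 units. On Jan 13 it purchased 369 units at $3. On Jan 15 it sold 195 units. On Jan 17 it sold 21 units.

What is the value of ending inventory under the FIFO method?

Jan 12, 575 sold [FIFO — oldest first]: 391 @ $7 + 184 @ $6 = $3,841
Jan 15, 195 sold [FIFO — oldest first]: 175 @ $6 + 20 @ $3 = $1,110
Jan 17, 21 sold [FIFO — oldest first]: 21 @ $3 = $63
Total COGS = $3,841 + $1,110 + $63 = $5,014
Ending inventory: 328 @ $3 = $984

Ending inventory = $984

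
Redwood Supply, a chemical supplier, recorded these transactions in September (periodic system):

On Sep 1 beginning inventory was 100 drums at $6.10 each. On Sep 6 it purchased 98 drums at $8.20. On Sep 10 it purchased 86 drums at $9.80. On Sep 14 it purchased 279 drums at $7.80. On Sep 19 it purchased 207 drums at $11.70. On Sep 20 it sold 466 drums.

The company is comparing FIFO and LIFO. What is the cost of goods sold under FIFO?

FIFO COGS: 100 @ $6.10 + 98 @ $8.20 + 86 @ $9.80 + 182 @ $7.80 = $3,676.00
LIFO COGS: 207 @ $11.70 + 259 @ $7.80 = $4,442.10

COGS = $3,676.00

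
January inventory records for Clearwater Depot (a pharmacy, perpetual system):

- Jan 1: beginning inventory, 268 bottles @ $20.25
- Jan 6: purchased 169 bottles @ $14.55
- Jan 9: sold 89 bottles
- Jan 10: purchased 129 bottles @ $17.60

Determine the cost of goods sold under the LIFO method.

Jan 9, 89 sold [LIFO — newest first]: 89 @ $14.55 = $1,294.95
Ending inventory: 268 @ $20.25 + 80 @ $14.55 + 129 @ $17.60 = $8,861.40

COGS = $1,294.95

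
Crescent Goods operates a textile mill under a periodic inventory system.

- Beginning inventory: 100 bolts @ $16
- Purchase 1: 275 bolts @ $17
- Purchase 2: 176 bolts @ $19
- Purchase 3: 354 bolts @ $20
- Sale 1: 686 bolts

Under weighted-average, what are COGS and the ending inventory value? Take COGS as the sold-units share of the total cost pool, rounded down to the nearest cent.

Sale 1, sell 686: 686/905 × $16,699.00 → $12,658.02
Ending inventory (cost pool remaining) = $4,040.98

COGS = $12,658.02; ending inventory = $4,040.98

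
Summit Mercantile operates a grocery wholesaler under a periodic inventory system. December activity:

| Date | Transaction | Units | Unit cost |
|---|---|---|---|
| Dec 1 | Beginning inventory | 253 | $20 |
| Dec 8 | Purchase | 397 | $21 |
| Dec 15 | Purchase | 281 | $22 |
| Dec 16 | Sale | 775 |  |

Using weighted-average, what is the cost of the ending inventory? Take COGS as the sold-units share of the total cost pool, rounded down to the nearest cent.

Ending inventory = $3,280.70

Dec 16, sell 775: 775/931 × $19,579.00 → $16,298.30
Ending inventory (cost pool remaining) = $3,280.70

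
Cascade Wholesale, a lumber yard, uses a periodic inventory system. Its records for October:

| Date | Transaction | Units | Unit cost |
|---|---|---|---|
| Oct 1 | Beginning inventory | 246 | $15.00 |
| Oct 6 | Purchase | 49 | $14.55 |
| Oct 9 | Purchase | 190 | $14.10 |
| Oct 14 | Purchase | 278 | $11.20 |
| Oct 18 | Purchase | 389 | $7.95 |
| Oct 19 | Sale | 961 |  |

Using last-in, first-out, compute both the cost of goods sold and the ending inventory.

COGS = $10,423.10; ending inventory = $2,865.00

Oct 19, 961 sold [LIFO — newest first]: 389 @ $7.95 + 278 @ $11.20 + 190 @ $14.10 + 49 @ $14.55 + 55 @ $15.00 = $10,423.10
Ending inventory: 191 @ $15.00 = $2,865.00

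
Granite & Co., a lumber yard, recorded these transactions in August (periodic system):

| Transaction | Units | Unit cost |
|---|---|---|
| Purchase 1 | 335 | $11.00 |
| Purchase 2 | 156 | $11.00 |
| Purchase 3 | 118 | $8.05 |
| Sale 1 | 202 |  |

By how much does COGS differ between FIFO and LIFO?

$348.10

FIFO COGS: 202 @ $11.00 = $2,222.00
LIFO COGS: 118 @ $8.05 + 84 @ $11.00 = $1,873.90
Difference = |$2,222.00 − $1,873.90| = $348.10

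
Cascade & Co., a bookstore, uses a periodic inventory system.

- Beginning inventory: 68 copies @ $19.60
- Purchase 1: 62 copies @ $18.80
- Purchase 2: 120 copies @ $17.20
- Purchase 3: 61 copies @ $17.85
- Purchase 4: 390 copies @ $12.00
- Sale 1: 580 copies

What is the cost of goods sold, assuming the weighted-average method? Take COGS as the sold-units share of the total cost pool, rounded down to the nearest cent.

Sale 1, sell 580: 580/701 × $10,331.25 → $8,547.96
Ending inventory (cost pool remaining) = $1,783.29
Check: goods available $10,331.25 = COGS $8,547.96 + ending $1,783.29

COGS = $8,547.96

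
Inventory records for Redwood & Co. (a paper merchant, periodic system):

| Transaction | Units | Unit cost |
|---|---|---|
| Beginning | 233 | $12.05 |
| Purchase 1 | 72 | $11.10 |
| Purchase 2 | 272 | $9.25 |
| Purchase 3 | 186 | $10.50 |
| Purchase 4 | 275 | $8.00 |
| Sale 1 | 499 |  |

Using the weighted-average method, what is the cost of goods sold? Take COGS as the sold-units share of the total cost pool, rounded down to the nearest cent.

COGS = $4,939.93

Sale 1, sell 499: 499/1038 × $10,275.85 → $4,939.93
Ending inventory (cost pool remaining) = $5,335.92
Check: goods available $10,275.85 = COGS $4,939.93 + ending $5,335.92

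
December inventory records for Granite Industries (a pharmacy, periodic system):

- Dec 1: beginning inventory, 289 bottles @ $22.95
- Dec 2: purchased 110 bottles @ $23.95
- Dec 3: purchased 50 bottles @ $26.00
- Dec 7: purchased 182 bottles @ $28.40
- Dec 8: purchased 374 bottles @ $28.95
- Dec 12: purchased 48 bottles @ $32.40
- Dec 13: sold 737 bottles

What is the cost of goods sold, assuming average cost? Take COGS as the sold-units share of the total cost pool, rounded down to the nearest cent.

COGS = $19,680.17

Dec 13, sell 737: 737/1053 × $28,118.35 → $19,680.17
Ending inventory (cost pool remaining) = $8,438.18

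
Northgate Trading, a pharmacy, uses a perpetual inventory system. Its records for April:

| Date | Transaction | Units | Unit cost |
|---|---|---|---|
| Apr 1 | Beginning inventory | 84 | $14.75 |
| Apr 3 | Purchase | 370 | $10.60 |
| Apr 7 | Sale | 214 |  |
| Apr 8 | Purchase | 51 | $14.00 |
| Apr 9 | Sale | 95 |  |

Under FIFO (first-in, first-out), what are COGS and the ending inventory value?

Apr 7, 214 sold [FIFO — oldest first]: 84 @ $14.75 + 130 @ $10.60 = $2,617.00
Apr 9, 95 sold [FIFO — oldest first]: 95 @ $10.60 = $1,007.00
Total COGS = $2,617.00 + $1,007.00 = $3,624.00
Ending inventory: 145 @ $10.60 + 51 @ $14.00 = $2,251.00
Check: goods available $5,875.00 = COGS $3,624.00 + ending $2,251.00

COGS = $3,624.00; ending inventory = $2,251.00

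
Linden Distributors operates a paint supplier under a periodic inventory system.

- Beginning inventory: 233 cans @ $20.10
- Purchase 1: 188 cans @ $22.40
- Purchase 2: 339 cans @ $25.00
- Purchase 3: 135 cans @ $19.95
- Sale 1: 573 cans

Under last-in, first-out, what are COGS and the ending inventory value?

Sale 1 (573) [LIFO — newest first]: 135 @ $19.95 + 339 @ $25.00 + 99 @ $22.40 = $13,385.85
Ending inventory: 233 @ $20.10 + 89 @ $22.40 = $6,676.90

COGS = $13,385.85; ending inventory = $6,676.90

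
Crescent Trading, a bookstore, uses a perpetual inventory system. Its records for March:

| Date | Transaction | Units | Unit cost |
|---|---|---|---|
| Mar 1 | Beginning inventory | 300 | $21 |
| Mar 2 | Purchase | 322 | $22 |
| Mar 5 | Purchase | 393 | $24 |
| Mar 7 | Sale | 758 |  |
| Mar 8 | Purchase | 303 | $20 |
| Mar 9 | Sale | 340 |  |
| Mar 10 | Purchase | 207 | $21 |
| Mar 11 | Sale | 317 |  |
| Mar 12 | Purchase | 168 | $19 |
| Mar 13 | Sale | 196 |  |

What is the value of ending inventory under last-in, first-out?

Ending inventory = $1,722

Mar 7, 758 sold [LIFO — newest first]: 393 @ $24 + 322 @ $22 + 43 @ $21 = $17,419
Mar 9, 340 sold [LIFO — newest first]: 303 @ $20 + 37 @ $21 = $6,837
Mar 11, 317 sold [LIFO — newest first]: 207 @ $21 + 110 @ $21 = $6,657
Mar 13, 196 sold [LIFO — newest first]: 168 @ $19 + 28 @ $21 = $3,780
Total COGS = $17,419 + $6,837 + $6,657 + $3,780 = $34,693
Ending inventory: 82 @ $21 = $1,722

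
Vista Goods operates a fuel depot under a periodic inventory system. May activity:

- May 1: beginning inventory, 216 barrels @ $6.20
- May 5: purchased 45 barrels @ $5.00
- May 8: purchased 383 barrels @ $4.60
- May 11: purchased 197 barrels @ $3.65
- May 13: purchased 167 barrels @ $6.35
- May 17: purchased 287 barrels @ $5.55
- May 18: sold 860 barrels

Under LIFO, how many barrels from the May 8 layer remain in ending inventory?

May 18, 860 sold [LIFO — newest first]: 287 @ $5.55 + 167 @ $6.35 + 197 @ $3.65 + 209 @ $4.60 = $4,333.75
Ending inventory: 216 @ $6.20 + 45 @ $5.00 + 174 @ $4.60 = $2,364.60

174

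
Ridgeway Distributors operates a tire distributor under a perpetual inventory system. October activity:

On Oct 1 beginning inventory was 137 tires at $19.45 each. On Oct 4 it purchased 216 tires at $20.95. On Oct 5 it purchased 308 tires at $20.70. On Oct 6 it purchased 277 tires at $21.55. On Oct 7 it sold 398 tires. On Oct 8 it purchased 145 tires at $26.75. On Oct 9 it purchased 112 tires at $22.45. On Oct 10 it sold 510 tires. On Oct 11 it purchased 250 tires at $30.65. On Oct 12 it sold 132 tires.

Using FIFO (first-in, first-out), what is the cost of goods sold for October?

Oct 7, 398 sold [FIFO — oldest first]: 137 @ $19.45 + 216 @ $20.95 + 45 @ $20.70 = $8,121.35
Oct 10, 510 sold [FIFO — oldest first]: 263 @ $20.70 + 247 @ $21.55 = $10,766.95
Oct 12, 132 sold [FIFO — oldest first]: 30 @ $21.55 + 102 @ $26.75 = $3,375.00
Total COGS = $8,121.35 + $10,766.95 + $3,375.00 = $22,263.30
Ending inventory: 43 @ $26.75 + 112 @ $22.45 + 250 @ $30.65 = $11,327.15

COGS = $22,263.30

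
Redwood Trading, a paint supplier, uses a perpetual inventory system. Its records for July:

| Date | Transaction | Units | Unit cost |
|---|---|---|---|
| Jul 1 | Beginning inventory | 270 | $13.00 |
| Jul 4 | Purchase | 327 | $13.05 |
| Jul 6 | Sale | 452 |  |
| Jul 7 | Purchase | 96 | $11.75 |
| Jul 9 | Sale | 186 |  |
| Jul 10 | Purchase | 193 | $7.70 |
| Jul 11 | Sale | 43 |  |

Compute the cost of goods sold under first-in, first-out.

COGS = $8,764.35

Jul 6, 452 sold [FIFO — oldest first]: 270 @ $13.00 + 182 @ $13.05 = $5,885.10
Jul 9, 186 sold [FIFO — oldest first]: 145 @ $13.05 + 41 @ $11.75 = $2,374.00
Jul 11, 43 sold [FIFO — oldest first]: 43 @ $11.75 = $505.25
Total COGS = $5,885.10 + $2,374.00 + $505.25 = $8,764.35
Ending inventory: 12 @ $11.75 + 193 @ $7.70 = $1,627.10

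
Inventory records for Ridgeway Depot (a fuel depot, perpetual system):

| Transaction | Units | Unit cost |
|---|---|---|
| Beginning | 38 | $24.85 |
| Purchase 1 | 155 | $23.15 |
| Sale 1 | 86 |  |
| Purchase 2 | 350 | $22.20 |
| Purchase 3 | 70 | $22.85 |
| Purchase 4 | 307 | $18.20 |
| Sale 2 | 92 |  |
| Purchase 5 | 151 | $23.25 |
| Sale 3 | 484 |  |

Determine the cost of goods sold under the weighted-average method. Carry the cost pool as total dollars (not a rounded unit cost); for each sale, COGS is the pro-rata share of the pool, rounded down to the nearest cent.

COGS = $14,273.61

After Beginning: 38 on hand, pool $944.30 (≈ $24.8500 each)
After Purchase 1: 193 on hand, pool $4,532.55 (≈ $23.4847 each)
Sale 1, sell 86: 86/193 × $4,532.55 → $2,019.68
After Purchase 2: 457 on hand, pool $10,282.87 (≈ $22.5008 each)
After Purchase 3: 527 on hand, pool $11,882.37 (≈ $22.5472 each)
After Purchase 4: 834 on hand, pool $17,469.77 (≈ $20.9470 each)
Sale 2, sell 92: 92/834 × $17,469.77 → $1,927.12
After Purchase 5: 893 on hand, pool $19,053.40 (≈ $21.3364 each)
Sale 3, sell 484: 484/893 × $19,053.40 → $10,326.81
Total COGS = $2,019.68 + $1,927.12 + $10,326.81 = $14,273.61
Ending inventory (cost pool remaining) = $8,726.59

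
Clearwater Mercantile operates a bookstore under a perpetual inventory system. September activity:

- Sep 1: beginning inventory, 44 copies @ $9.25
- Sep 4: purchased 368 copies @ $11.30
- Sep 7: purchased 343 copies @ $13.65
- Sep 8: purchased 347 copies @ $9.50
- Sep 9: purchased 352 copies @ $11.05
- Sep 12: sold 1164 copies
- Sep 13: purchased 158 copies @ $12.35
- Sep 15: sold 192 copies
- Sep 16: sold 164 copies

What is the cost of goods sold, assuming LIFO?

COGS = $17,435.35

Sep 12, 1164 sold [LIFO — newest first]: 352 @ $11.05 + 347 @ $9.50 + 343 @ $13.65 + 122 @ $11.30 = $13,246.65
Sep 15, 192 sold [LIFO — newest first]: 158 @ $12.35 + 34 @ $11.30 = $2,335.50
Sep 16, 164 sold [LIFO — newest first]: 164 @ $11.30 = $1,853.20
Total COGS = $13,246.65 + $2,335.50 + $1,853.20 = $17,435.35
Ending inventory: 44 @ $9.25 + 48 @ $11.30 = $949.40
Check: goods available $18,384.75 = COGS $17,435.35 + ending $949.40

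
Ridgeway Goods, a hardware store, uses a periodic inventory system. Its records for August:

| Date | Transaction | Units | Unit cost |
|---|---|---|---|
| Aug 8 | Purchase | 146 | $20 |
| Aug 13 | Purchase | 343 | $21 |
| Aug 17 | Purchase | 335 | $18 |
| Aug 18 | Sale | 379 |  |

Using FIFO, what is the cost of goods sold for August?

COGS = $7,813

Aug 18, 379 sold [FIFO — oldest first]: 146 @ $20 + 233 @ $21 = $7,813
Ending inventory: 110 @ $21 + 335 @ $18 = $8,340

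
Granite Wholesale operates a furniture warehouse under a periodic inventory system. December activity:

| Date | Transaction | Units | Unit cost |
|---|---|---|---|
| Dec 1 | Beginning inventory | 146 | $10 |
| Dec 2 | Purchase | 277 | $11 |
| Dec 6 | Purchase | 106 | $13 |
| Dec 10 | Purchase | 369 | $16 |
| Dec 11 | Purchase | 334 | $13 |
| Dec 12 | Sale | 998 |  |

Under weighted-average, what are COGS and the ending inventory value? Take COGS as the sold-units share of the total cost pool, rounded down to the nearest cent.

Dec 12, sell 998: 998/1232 × $16,131.00 → $13,067.15
Ending inventory (cost pool remaining) = $3,063.85

COGS = $13,067.15; ending inventory = $3,063.85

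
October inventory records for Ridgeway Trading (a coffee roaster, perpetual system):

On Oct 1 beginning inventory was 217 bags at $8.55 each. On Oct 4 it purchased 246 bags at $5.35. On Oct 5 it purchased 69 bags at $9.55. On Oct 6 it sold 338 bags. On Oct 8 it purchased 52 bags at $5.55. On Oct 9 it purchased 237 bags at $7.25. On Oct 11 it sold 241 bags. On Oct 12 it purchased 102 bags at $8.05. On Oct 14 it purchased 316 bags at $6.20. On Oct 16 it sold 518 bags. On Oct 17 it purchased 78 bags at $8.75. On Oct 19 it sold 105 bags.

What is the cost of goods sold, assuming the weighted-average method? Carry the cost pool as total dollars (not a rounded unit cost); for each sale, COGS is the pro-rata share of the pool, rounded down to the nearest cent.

COGS = $8,438.80

After Oct 1: 217 on hand, pool $1,855.35 (≈ $8.5500 each)
After Oct 4: 463 on hand, pool $3,171.45 (≈ $6.8498 each)
After Oct 5: 532 on hand, pool $3,830.40 (≈ $7.2000 each)
Oct 6, sell 338: 338/532 × $3,830.40 → $2,433.60
After Oct 8: 246 on hand, pool $1,685.40 (≈ $6.8512 each)
After Oct 9: 483 on hand, pool $3,403.65 (≈ $7.0469 each)
Oct 11, sell 241: 241/483 × $3,403.65 → $1,698.30
After Oct 12: 344 on hand, pool $2,526.45 (≈ $7.3443 each)
After Oct 14: 660 on hand, pool $4,485.65 (≈ $6.7964 each)
Oct 16, sell 518: 518/660 × $4,485.65 → $3,520.55
After Oct 17: 220 on hand, pool $1,647.60 (≈ $7.4891 each)
Oct 19, sell 105: 105/220 × $1,647.60 → $786.35
Total COGS = $2,433.60 + $1,698.30 + $3,520.55 + $786.35 = $8,438.80
Ending inventory (cost pool remaining) = $861.25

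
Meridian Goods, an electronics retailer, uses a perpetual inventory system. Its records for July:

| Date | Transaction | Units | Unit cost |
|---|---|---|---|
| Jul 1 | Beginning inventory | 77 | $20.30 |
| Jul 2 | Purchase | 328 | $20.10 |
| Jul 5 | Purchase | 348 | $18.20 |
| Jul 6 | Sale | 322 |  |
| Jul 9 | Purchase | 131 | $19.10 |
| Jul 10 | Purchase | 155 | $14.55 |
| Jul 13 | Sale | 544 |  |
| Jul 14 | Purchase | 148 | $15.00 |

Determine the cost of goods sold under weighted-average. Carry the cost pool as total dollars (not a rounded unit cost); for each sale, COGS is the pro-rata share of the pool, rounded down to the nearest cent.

After Jul 1: 77 on hand, pool $1,563.10 (≈ $20.3000 each)
After Jul 2: 405 on hand, pool $8,155.90 (≈ $20.1380 each)
After Jul 5: 753 on hand, pool $14,489.50 (≈ $19.2424 each)
Jul 6, sell 322: 322/753 × $14,489.50 → $6,196.04
After Jul 9: 562 on hand, pool $10,795.56 (≈ $19.2092 each)
After Jul 10: 717 on hand, pool $13,050.81 (≈ $18.2020 each)
Jul 13, sell 544: 544/717 × $13,050.81 → $9,901.86
After Jul 14: 321 on hand, pool $5,368.95 (≈ $16.7257 each)
Total COGS = $6,196.04 + $9,901.86 = $16,097.90
Ending inventory (cost pool remaining) = $5,368.95
Check: goods available $21,466.85 = COGS $16,097.90 + ending $5,368.95

COGS = $16,097.90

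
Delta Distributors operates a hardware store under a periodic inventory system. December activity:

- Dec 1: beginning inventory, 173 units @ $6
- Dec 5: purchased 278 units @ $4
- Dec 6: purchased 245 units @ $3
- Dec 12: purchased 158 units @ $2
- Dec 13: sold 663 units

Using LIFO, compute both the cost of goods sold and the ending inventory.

COGS = $2,091; ending inventory = $1,110

Dec 13, 663 sold [LIFO — newest first]: 158 @ $2 + 245 @ $3 + 260 @ $4 = $2,091
Ending inventory: 173 @ $6 + 18 @ $4 = $1,110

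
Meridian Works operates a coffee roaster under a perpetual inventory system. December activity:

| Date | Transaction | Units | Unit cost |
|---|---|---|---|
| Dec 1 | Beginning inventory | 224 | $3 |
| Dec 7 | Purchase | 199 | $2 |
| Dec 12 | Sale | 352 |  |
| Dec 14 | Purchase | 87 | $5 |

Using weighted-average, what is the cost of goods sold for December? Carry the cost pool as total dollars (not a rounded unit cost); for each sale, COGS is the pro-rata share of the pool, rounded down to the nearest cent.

After Dec 1: 224 on hand, pool $672.00 (≈ $3.0000 each)
After Dec 7: 423 on hand, pool $1,070.00 (≈ $2.5296 each)
Dec 12, sell 352: 352/423 × $1,070.00 → $890.40
After Dec 14: 158 on hand, pool $614.60 (≈ $3.8899 each)
Ending inventory (cost pool remaining) = $614.60

COGS = $890.40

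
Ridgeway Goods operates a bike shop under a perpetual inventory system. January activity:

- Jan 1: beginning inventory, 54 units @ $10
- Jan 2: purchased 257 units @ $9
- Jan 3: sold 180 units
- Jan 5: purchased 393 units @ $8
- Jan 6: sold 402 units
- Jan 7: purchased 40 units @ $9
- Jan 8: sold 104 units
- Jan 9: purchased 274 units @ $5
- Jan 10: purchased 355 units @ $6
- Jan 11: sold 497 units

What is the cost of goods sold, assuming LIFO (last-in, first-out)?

COGS = $8,621

Jan 3, 180 sold [LIFO — newest first]: 180 @ $9 = $1,620
Jan 6, 402 sold [LIFO — newest first]: 393 @ $8 + 9 @ $9 = $3,225
Jan 8, 104 sold [LIFO — newest first]: 40 @ $9 + 64 @ $9 = $936
Jan 11, 497 sold [LIFO — newest first]: 355 @ $6 + 142 @ $5 = $2,840
Total COGS = $1,620 + $3,225 + $936 + $2,840 = $8,621
Ending inventory: 54 @ $10 + 4 @ $9 + 132 @ $5 = $1,236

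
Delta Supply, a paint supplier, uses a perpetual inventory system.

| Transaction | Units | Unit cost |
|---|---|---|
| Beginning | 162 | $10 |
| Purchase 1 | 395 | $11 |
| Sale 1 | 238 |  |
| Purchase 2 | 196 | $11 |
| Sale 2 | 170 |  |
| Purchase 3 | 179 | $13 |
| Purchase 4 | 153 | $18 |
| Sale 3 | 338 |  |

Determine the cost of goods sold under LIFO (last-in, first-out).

COGS = $9,635

Sale 1 (238) [LIFO — newest first]: 238 @ $11 = $2,618
Sale 2 (170) [LIFO — newest first]: 170 @ $11 = $1,870
Sale 3 (338) [LIFO — newest first]: 153 @ $18 + 179 @ $13 + 6 @ $11 = $5,147
Total COGS = $2,618 + $1,870 + $5,147 = $9,635
Ending inventory: 162 @ $10 + 157 @ $11 + 20 @ $11 = $3,567
Check: goods available $13,202 = COGS $9,635 + ending $3,567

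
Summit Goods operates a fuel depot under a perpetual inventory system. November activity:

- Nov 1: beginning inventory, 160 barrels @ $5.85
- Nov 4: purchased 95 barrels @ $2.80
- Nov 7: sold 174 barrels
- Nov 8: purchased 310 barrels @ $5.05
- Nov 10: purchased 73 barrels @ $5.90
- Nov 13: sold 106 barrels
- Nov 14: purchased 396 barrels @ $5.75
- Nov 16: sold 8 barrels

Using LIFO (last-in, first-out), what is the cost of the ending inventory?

Nov 7, 174 sold [LIFO — newest first]: 95 @ $2.80 + 79 @ $5.85 = $728.15
Nov 13, 106 sold [LIFO — newest first]: 73 @ $5.90 + 33 @ $5.05 = $597.35
Nov 16, 8 sold [LIFO — newest first]: 8 @ $5.75 = $46.00
Total COGS = $728.15 + $597.35 + $46.00 = $1,371.50
Ending inventory: 81 @ $5.85 + 277 @ $5.05 + 388 @ $5.75 = $4,103.70

Ending inventory = $4,103.70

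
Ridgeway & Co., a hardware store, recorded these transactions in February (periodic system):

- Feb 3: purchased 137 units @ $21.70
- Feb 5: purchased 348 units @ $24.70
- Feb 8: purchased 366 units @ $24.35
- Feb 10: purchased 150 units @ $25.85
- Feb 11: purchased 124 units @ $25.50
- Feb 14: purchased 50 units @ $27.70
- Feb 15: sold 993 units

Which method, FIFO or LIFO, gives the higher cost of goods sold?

LIFO

FIFO COGS: 137 @ $21.70 + 348 @ $24.70 + 366 @ $24.35 + 142 @ $25.85 = $24,151.30
LIFO COGS: 50 @ $27.70 + 124 @ $25.50 + 150 @ $25.85 + 366 @ $24.35 + 303 @ $24.70 = $24,820.70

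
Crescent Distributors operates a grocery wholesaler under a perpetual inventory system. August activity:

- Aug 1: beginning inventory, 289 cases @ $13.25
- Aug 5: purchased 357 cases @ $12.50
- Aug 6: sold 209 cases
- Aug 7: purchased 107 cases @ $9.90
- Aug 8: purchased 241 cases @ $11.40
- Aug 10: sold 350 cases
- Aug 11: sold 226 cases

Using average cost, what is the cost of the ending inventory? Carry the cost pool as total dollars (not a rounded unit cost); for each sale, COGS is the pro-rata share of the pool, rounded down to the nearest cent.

After Aug 1: 289 on hand, pool $3,829.25 (≈ $13.2500 each)
After Aug 5: 646 on hand, pool $8,291.75 (≈ $12.8355 each)
Aug 6, sell 209: 209/646 × $8,291.75 → $2,682.62
After Aug 7: 544 on hand, pool $6,668.43 (≈ $12.2581 each)
After Aug 8: 785 on hand, pool $9,415.83 (≈ $11.9947 each)
Aug 10, sell 350: 350/785 × $9,415.83 → $4,198.14
Aug 11, sell 226: 226/435 × $5,217.69 → $2,710.79
Total COGS = $2,682.62 + $4,198.14 + $2,710.79 = $9,591.55
Ending inventory (cost pool remaining) = $2,506.90

Ending inventory = $2,506.90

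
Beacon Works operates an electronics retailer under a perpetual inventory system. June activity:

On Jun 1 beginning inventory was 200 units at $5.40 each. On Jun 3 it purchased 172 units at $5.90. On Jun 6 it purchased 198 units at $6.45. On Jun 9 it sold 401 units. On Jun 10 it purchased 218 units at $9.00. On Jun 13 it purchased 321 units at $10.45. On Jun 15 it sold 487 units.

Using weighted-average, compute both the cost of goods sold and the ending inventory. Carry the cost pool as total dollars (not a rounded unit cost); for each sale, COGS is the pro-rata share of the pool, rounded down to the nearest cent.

After Jun 1: 200 on hand, pool $1,080.00 (≈ $5.4000 each)
After Jun 3: 372 on hand, pool $2,094.80 (≈ $5.6312 each)
After Jun 6: 570 on hand, pool $3,371.90 (≈ $5.9156 each)
Jun 9, sell 401: 401/570 × $3,371.90 → $2,372.16
After Jun 10: 387 on hand, pool $2,961.74 (≈ $7.6531 each)
After Jun 13: 708 on hand, pool $6,316.19 (≈ $8.9212 each)
Jun 15, sell 487: 487/708 × $6,316.19 → $4,344.61
Total COGS = $2,372.16 + $4,344.61 = $6,716.77
Ending inventory (cost pool remaining) = $1,971.58
Check: goods available $8,688.35 = COGS $6,716.77 + ending $1,971.58

COGS = $6,716.77; ending inventory = $1,971.58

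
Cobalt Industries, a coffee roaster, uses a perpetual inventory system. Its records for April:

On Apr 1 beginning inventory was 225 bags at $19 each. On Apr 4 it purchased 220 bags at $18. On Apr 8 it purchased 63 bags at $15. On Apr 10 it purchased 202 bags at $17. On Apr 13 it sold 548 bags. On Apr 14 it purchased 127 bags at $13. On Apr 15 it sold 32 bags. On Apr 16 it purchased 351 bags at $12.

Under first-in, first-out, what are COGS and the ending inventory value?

Apr 13, 548 sold [FIFO — oldest first]: 225 @ $19 + 220 @ $18 + 63 @ $15 + 40 @ $17 = $9,860
Apr 15, 32 sold [FIFO — oldest first]: 32 @ $17 = $544
Total COGS = $9,860 + $544 = $10,404
Ending inventory: 130 @ $17 + 127 @ $13 + 351 @ $12 = $8,073
Check: goods available $18,477 = COGS $10,404 + ending $8,073

COGS = $10,404; ending inventory = $8,073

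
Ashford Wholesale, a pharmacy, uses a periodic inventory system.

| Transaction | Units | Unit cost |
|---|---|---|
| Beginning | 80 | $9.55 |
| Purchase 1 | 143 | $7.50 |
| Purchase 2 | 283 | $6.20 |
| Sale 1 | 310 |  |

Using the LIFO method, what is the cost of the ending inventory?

Sale 1 (310) [LIFO — newest first]: 283 @ $6.20 + 27 @ $7.50 = $1,957.10
Ending inventory: 80 @ $9.55 + 116 @ $7.50 = $1,634.00
Check: goods available $3,591.10 = COGS $1,957.10 + ending $1,634.00

Ending inventory = $1,634.00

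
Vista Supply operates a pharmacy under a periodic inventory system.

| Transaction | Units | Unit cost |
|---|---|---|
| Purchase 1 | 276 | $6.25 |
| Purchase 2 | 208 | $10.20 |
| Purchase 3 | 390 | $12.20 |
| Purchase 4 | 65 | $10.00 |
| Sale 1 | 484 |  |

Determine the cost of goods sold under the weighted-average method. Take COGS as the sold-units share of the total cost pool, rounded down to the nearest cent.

Sale 1, sell 484: 484/939 × $9,254.60 → $4,770.20
Ending inventory (cost pool remaining) = $4,484.40

COGS = $4,770.20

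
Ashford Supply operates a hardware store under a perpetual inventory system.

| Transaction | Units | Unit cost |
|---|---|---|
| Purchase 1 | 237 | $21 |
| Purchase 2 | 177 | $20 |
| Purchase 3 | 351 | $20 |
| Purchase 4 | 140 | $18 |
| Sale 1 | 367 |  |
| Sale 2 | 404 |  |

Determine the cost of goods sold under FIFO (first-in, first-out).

COGS = $15,645

Sale 1 (367) [FIFO — oldest first]: 237 @ $21 + 130 @ $20 = $7,577
Sale 2 (404) [FIFO — oldest first]: 47 @ $20 + 351 @ $20 + 6 @ $18 = $8,068
Total COGS = $7,577 + $8,068 = $15,645
Ending inventory: 134 @ $18 = $2,412
Check: goods available $18,057 = COGS $15,645 + ending $2,412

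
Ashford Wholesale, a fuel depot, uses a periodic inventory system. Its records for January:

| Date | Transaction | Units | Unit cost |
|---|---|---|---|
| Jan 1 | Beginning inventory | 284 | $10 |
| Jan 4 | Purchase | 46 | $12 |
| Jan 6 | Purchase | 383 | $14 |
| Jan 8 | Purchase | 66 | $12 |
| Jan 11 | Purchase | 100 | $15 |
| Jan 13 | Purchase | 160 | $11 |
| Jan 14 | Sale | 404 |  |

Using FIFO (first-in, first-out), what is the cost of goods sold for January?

Jan 14, 404 sold [FIFO — oldest first]: 284 @ $10 + 46 @ $12 + 74 @ $14 = $4,428
Ending inventory: 309 @ $14 + 66 @ $12 + 100 @ $15 + 160 @ $11 = $8,378

COGS = $4,428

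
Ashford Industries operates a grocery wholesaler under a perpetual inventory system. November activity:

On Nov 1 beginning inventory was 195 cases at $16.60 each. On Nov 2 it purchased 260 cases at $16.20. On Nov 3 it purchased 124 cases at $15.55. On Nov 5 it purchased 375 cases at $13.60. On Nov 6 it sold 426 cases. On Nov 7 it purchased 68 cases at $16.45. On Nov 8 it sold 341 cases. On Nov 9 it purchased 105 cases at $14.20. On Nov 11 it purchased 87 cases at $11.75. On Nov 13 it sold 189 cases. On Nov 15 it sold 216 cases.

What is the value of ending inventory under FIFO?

Ending inventory = $493.50

Nov 6, 426 sold [FIFO — oldest first]: 195 @ $16.60 + 231 @ $16.20 = $6,979.20
Nov 8, 341 sold [FIFO — oldest first]: 29 @ $16.20 + 124 @ $15.55 + 188 @ $13.60 = $4,954.80
Nov 13, 189 sold [FIFO — oldest first]: 187 @ $13.60 + 2 @ $16.45 = $2,576.10
Nov 15, 216 sold [FIFO — oldest first]: 66 @ $16.45 + 105 @ $14.20 + 45 @ $11.75 = $3,105.45
Total COGS = $6,979.20 + $4,954.80 + $2,576.10 + $3,105.45 = $17,615.55
Ending inventory: 42 @ $11.75 = $493.50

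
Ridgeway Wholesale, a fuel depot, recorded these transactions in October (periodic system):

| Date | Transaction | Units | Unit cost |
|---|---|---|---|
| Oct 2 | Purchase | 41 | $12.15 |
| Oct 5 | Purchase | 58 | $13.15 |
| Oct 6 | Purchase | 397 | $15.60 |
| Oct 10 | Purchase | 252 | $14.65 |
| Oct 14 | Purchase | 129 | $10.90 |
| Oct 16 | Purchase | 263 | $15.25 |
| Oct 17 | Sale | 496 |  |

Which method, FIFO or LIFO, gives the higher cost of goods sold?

FIFO COGS: 41 @ $12.15 + 58 @ $13.15 + 397 @ $15.60 = $7,454.05
LIFO COGS: 263 @ $15.25 + 129 @ $10.90 + 104 @ $14.65 = $6,940.45

FIFO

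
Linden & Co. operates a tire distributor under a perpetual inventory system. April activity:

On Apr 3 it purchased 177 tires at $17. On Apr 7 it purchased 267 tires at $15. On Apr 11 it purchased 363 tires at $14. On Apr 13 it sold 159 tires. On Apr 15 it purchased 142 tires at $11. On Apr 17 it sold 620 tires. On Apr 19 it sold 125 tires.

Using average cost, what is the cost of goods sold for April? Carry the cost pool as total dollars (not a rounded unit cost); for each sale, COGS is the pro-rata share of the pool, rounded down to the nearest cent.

After Apr 3: 177 on hand, pool $3,009.00 (≈ $17.0000 each)
After Apr 7: 444 on hand, pool $7,014.00 (≈ $15.7973 each)
After Apr 11: 807 on hand, pool $12,096.00 (≈ $14.9888 each)
Apr 13, sell 159: 159/807 × $12,096.00 → $2,383.22
After Apr 15: 790 on hand, pool $11,274.78 (≈ $14.2719 each)
Apr 17, sell 620: 620/790 × $11,274.78 → $8,848.56
Apr 19, sell 125: 125/170 × $2,426.22 → $1,783.98
Total COGS = $2,383.22 + $8,848.56 + $1,783.98 = $13,015.76
Ending inventory (cost pool remaining) = $642.24

COGS = $13,015.76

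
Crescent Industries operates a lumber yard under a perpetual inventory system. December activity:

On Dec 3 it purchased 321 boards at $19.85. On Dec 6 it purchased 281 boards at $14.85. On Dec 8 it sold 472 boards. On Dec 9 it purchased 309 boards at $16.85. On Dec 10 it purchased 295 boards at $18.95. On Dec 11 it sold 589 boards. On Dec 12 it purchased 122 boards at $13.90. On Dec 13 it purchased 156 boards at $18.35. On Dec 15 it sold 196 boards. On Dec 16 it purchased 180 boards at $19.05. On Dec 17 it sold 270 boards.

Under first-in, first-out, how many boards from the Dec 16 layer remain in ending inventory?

137

Dec 8, 472 sold [FIFO — oldest first]: 321 @ $19.85 + 151 @ $14.85 = $8,614.20
Dec 11, 589 sold [FIFO — oldest first]: 130 @ $14.85 + 309 @ $16.85 + 150 @ $18.95 = $9,979.65
Dec 15, 196 sold [FIFO — oldest first]: 145 @ $18.95 + 51 @ $13.90 = $3,456.65
Dec 17, 270 sold [FIFO — oldest first]: 71 @ $13.90 + 156 @ $18.35 + 43 @ $19.05 = $4,668.65
Total COGS = $8,614.20 + $9,979.65 + $3,456.65 + $4,668.65 = $26,719.15
Ending inventory: 137 @ $19.05 = $2,609.85
Check: goods available $29,329.00 = COGS $26,719.15 + ending $2,609.85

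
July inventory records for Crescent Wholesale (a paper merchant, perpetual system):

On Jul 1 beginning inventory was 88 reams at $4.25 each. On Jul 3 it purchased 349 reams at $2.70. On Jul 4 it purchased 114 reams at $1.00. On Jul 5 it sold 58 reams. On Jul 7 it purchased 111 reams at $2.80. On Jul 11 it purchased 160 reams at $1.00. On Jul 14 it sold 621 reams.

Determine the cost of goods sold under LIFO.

Jul 5, 58 sold [LIFO — newest first]: 58 @ $1.00 = $58.00
Jul 14, 621 sold [LIFO — newest first]: 160 @ $1.00 + 111 @ $2.80 + 56 @ $1.00 + 294 @ $2.70 = $1,320.60
Total COGS = $58.00 + $1,320.60 = $1,378.60
Ending inventory: 88 @ $4.25 + 55 @ $2.70 = $522.50

COGS = $1,378.60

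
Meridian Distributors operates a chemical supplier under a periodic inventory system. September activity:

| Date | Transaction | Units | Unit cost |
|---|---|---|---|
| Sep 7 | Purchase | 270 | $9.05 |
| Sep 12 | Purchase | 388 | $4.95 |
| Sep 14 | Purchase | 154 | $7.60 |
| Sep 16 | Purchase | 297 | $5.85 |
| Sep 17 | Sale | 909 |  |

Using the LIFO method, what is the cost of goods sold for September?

COGS = $5,461.95

Sep 17, 909 sold [LIFO — newest first]: 297 @ $5.85 + 154 @ $7.60 + 388 @ $4.95 + 70 @ $9.05 = $5,461.95
Ending inventory: 200 @ $9.05 = $1,810.00
Check: goods available $7,271.95 = COGS $5,461.95 + ending $1,810.00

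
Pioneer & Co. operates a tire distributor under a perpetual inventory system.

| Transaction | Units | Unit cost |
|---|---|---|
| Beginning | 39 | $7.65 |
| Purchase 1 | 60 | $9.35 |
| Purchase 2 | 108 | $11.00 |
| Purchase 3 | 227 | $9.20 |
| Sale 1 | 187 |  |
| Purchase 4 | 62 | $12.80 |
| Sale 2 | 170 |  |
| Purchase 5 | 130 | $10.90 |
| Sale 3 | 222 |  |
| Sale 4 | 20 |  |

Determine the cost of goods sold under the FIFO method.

Sale 1 (187) [FIFO — oldest first]: 39 @ $7.65 + 60 @ $9.35 + 88 @ $11.00 = $1,827.35
Sale 2 (170) [FIFO — oldest first]: 20 @ $11.00 + 150 @ $9.20 = $1,600.00
Sale 3 (222) [FIFO — oldest first]: 77 @ $9.20 + 62 @ $12.80 + 83 @ $10.90 = $2,406.70
Sale 4 (20) [FIFO — oldest first]: 20 @ $10.90 = $218.00
Total COGS = $1,827.35 + $1,600.00 + $2,406.70 + $218.00 = $6,052.05
Ending inventory: 27 @ $10.90 = $294.30
Check: goods available $6,346.35 = COGS $6,052.05 + ending $294.30

COGS = $6,052.05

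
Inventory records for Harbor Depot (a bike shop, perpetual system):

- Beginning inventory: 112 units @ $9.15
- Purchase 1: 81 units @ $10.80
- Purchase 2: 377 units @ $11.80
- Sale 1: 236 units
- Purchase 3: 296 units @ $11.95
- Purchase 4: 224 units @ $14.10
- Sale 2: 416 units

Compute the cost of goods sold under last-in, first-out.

COGS = $8,237.60

Sale 1 (236) [LIFO — newest first]: 236 @ $11.80 = $2,784.80
Sale 2 (416) [LIFO — newest first]: 224 @ $14.10 + 192 @ $11.95 = $5,452.80
Total COGS = $2,784.80 + $5,452.80 = $8,237.60
Ending inventory: 112 @ $9.15 + 81 @ $10.80 + 141 @ $11.80 + 104 @ $11.95 = $4,806.20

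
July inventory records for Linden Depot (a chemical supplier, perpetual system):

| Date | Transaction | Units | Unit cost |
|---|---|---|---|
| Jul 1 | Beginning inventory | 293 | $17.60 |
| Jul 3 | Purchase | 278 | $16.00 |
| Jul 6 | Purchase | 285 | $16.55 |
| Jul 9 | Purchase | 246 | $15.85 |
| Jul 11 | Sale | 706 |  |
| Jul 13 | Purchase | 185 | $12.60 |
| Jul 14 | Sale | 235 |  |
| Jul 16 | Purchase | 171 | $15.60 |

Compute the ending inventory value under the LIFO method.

Jul 11, 706 sold [LIFO — newest first]: 246 @ $15.85 + 285 @ $16.55 + 175 @ $16.00 = $11,415.85
Jul 14, 235 sold [LIFO — newest first]: 185 @ $12.60 + 50 @ $16.00 = $3,131.00
Total COGS = $11,415.85 + $3,131.00 = $14,546.85
Ending inventory: 293 @ $17.60 + 53 @ $16.00 + 171 @ $15.60 = $8,672.40

Ending inventory = $8,672.40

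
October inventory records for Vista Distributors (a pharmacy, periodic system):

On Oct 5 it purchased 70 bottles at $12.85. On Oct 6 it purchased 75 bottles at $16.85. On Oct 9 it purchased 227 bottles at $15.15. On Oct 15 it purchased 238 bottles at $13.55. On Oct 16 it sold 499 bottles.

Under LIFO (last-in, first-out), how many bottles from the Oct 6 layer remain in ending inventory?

Oct 16, 499 sold [LIFO — newest first]: 238 @ $13.55 + 227 @ $15.15 + 34 @ $16.85 = $7,236.85
Ending inventory: 70 @ $12.85 + 41 @ $16.85 = $1,590.35
Check: goods available $8,827.20 = COGS $7,236.85 + ending $1,590.35

41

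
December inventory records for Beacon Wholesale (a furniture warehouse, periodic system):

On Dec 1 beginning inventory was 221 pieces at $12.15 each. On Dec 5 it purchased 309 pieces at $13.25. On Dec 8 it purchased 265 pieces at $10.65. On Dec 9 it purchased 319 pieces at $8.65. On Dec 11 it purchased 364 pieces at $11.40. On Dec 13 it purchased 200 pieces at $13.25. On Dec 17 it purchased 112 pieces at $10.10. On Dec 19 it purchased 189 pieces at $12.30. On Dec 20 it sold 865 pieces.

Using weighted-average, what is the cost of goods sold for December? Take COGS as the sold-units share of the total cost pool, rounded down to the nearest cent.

Dec 20, sell 865: 865/1979 × $22,616.50 → $9,885.43
Ending inventory (cost pool remaining) = $12,731.07

COGS = $9,885.43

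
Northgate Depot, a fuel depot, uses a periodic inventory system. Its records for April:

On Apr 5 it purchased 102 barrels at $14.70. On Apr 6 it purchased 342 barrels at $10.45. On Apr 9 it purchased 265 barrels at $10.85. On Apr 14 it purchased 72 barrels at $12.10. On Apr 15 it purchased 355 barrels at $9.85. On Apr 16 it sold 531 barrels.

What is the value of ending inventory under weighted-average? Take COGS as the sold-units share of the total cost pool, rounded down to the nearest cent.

Apr 16, sell 531: 531/1136 × $12,316.50 → $5,757.09
Ending inventory (cost pool remaining) = $6,559.41
Check: goods available $12,316.50 = COGS $5,757.09 + ending $6,559.41

Ending inventory = $6,559.41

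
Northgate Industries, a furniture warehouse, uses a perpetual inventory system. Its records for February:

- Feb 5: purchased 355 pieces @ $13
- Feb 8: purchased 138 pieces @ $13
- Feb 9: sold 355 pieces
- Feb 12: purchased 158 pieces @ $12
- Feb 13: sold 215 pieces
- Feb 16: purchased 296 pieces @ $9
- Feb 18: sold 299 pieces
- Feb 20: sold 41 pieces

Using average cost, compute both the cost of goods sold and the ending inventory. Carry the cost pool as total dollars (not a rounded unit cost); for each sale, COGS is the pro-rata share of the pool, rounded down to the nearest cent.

COGS = $10,608.43; ending inventory = $360.57

After Feb 5: 355 on hand, pool $4,615.00 (≈ $13.0000 each)
After Feb 8: 493 on hand, pool $6,409.00 (≈ $13.0000 each)
Feb 9, sell 355: 355/493 × $6,409.00 → $4,615.00
After Feb 12: 296 on hand, pool $3,690.00 (≈ $12.4662 each)
Feb 13, sell 215: 215/296 × $3,690.00 → $2,680.23
After Feb 16: 377 on hand, pool $3,673.77 (≈ $9.7447 each)
Feb 18, sell 299: 299/377 × $3,673.77 → $2,913.67
Feb 20, sell 41: 41/78 × $760.10 → $399.53
Total COGS = $4,615.00 + $2,680.23 + $2,913.67 + $399.53 = $10,608.43
Ending inventory (cost pool remaining) = $360.57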